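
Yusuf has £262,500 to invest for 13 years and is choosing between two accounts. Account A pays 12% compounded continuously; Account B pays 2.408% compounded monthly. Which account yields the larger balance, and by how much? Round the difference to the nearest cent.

Account A, by £890,314.40

A: e^(0.12·13) = e^1.56 ≈ 4.758821245138, so 262,500 × 4.758821245138 ≈ 1,249,190.5768.
B: (1 + 0.02408/12)^156 ≈ 1.36714734092, so 262,500 × 1.36714734092 ≈ 358,876.1770.
Difference ≈ 890,314.3999 in favor of A.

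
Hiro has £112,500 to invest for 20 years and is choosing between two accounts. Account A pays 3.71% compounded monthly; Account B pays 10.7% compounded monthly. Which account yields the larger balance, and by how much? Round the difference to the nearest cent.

Account B, by £711,166.14

Account A growth factor: (1 + 0.0371/12)^240 ≈ 2.09772904052; balance ≈ 235,994.5171.
Account B growth factor: (1 + 0.107/12)^240 ≈ 8.41920583586; balance ≈ 947,160.6565.
Account B is larger by 711,166.1395.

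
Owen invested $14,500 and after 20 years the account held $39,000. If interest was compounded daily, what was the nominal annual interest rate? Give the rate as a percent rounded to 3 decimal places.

The 7300-period growth factor is 39,000/14,500 = 2.68966.
r/365 = 2.68966^(1/7300) − 1 ≈ 0.000135545, so r ≈ 365·0.000135545 = 4.94740%.

4.947%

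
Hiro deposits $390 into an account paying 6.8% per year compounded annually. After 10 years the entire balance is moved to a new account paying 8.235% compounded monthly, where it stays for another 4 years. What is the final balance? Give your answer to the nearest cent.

$1,045.55

Phase 1: 390·(1 + 0.068)^10 ≈ 752.9691.
Phase 2: 752.9691·(1 + 0.0068625)^48 ≈ 1,045.5507.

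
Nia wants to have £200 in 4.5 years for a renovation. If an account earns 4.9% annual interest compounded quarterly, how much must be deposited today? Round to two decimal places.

Periodic rate = 4.9%/4 = 0.01225; 18 periods.
P = 200/(1 + 0.01225)^18 ≈ 200/1.24503092 ≈ 160.6386.

£160.64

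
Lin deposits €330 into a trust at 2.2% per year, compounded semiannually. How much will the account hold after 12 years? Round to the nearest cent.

Growth factor = (1 + 0.011)^24 ≈ 1.30025261.
A ≈ 330 × 1.30025261 ≈ 429.0834.

€429.08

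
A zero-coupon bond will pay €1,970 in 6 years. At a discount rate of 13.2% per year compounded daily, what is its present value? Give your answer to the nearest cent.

€892.42

Periodic rate = 13.2%/365 = 0.000361644; 2190 periods.
P = 1,970/(1 + 0.132/365)^2190 ≈ 1,970/2.207491545 ≈ 892.4156.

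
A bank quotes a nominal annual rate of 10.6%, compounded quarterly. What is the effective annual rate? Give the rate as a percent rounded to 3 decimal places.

One year is 4 periods at 0.0265 each: (1 + 0.0265)^4 ≈ 1.110288.
EAR = 1.110288 − 1 ≈ 11.02884%.

11.029%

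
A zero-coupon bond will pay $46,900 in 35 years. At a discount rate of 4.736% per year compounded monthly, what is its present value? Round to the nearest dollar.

$8,968

Growth factor = (1 + 0.04736/12)^420 ≈ 5.2296145922.
P = 46,900/5.2296145922 ≈ 8,968.1561.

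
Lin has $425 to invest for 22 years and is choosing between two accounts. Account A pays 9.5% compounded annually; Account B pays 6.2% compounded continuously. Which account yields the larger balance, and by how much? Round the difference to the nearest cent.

Account A growth factor: (1 + 0.095)^22 ≈ 7.363946453; balance ≈ 3,129.6772.
Account B growth factor: e^(0.062·22) = e^1.364 ≈ 3.911809286; balance ≈ 1,662.5189.
Account A is larger by 1,467.1583.

Account A, by $1,467.16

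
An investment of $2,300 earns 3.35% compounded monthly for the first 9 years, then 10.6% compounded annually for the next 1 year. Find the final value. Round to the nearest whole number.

$3,437

After 9 years at 3.35%: 2,300 × 1.351317359 ≈ 3,108.0299.
Then 1 years at 10.6%: 3,108.0299 × 1.106 ≈ 3,437.4811.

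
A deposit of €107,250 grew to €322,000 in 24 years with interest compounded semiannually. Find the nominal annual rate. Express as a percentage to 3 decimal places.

(1 + r/2)^48 = 322,000/107,250 = 3.00233.
1 + r/2 = 3.00233^(1/48) ≈ 1.023168, so r/2 ≈ 0.0231682.
r ≈ 2·0.0231682 = 4.63365%.

4.634%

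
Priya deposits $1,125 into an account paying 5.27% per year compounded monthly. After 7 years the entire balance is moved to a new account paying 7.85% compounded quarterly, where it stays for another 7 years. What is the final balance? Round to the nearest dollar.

$2,801

Phase 1: 1,125·(1 + 0.0527/12)^84 ≈ 1,625.5974.
Phase 2: 1,625.5974·(1 + 0.019625)^28 ≈ 2,801.2140.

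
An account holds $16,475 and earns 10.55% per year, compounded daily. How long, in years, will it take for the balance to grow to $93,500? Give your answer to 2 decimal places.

We need (1 + 0.000289041)^(365t) = 5.6753, so 365t = ln 5.6753 / ln 1.000289 ≈ 6007.3404.
t ≈ 6007.3404/365 = 16.4585 years.

16.46 years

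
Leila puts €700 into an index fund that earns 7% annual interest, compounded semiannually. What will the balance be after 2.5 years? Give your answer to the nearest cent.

Periodic rate = 7%/2 = 0.035; periods = 2·2.5 = 5.
A = 700·(1 + 0.035)^5 ≈ 700·1.18768631 ≈ 831.3804.

€831.38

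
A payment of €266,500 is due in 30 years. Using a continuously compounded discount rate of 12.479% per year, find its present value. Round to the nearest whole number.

P = A·e^(−rt) = 266,500·e^(−3.7437).
e^(−3.7437) ≈ 0.0236663753462, so P ≈ 6,307.0890.

€6,307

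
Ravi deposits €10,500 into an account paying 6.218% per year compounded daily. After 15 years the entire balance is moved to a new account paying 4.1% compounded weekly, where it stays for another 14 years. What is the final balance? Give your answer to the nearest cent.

€47,359.61

After 15 years at 6.218%: 10,500 × 2.54115973 ≈ 26,682.1772.
Then 14 years at 4.1%: 26,682.1772 × 1.7749527989 ≈ 47,359.6050.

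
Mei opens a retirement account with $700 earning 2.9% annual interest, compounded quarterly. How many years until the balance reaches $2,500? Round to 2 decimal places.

(1 + 0.00725)^(4t) = 2,500/700 = 3.5714.
4t·ln(1 + 0.00725) = ln(3.5714); 4t = 1.273/0.00722385 ≈ 176.2172.
t ≈ 44.0543 years.

44.05 years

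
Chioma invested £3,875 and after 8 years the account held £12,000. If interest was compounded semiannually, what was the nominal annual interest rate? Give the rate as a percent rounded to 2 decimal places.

14.64%

The 16-period growth factor is 12,000/3,875 = 3.09677.
r/2 = 3.09677^(1/16) − 1 ≈ 0.0732029, so r ≈ 2·0.0732029 = 14.64058%.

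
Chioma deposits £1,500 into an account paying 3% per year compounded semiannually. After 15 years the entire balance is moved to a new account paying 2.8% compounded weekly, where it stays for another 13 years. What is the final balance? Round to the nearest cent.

£3,373.75

Phase 1: 1,500·(1 + 0.015)^30 ≈ 2,344.6203.
Phase 2: 2,344.6203·(1 + 0.028/52)^676 ≈ 3,373.7521.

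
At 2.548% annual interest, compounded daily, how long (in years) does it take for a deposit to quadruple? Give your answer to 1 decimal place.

(1 + 0.0000698082)^(365t) = 4.
365t = ln 4 / ln(1 + 0.0000698082) ≈ 1.3863/6.98058e-05 ≈ 19859.3055.
t ≈ 54.4091.

54.4 years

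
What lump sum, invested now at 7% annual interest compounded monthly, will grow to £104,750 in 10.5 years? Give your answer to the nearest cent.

Periodic rate = 7%/12 = 0.00583333; 126 periods.
P = 104,750/(1 + 0.07/12)^126 ≈ 104,750/2.0810333027 ≈ 50,335.5712.

£50,335.57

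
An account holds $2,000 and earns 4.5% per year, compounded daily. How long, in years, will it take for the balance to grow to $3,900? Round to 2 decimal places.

14.84 years

We need (1 + 0.000123288)^(365t) = 1.95, so 365t = ln 1.95 / ln 1.000123 ≈ 5417.1722.
t ≈ 5417.1722/365 = 14.8416 years.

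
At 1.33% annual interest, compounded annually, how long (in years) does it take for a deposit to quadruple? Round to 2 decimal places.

(1 + 0.0133)^t = 4.
t = ln 4 / ln(1 + 0.0133) ≈ 1.3863/0.0132123 ≈ 104.9243.

104.92 years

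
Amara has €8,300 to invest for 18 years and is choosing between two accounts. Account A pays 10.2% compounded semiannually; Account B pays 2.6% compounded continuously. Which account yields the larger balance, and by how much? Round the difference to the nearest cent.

A: (1 + 0.051)^36 ≈ 5.9937383036, so 8,300 × 5.9937383036 ≈ 49,748.0279.
B: e^(0.026·18) = e^0.468 ≈ 1.5967974027, so 8,300 × 1.5967974027 ≈ 13,253.4184.
Difference ≈ 36,494.6095 in favor of A.

Account A, by €36,494.61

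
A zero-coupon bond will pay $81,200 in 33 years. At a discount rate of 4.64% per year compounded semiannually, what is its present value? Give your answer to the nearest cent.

Periodic rate = 4.64%/2 = 0.0232; 66 periods.
P = 81,200/(1 + 0.0232)^66 ≈ 81,200/4.5435475457 ≈ 17,871.4978.

$17,871.50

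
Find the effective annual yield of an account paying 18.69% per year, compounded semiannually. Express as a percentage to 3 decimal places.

19.563%

One year is 2 periods at 0.09345 each: (1 + 0.09345)^2 ≈ 1.195633.
EAR = 1.195633 − 1 ≈ 19.56329%.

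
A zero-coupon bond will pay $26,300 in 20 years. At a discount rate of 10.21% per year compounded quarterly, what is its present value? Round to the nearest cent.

$3,501.51

Growth factor = (1 + 0.025525)^80 ≈ 7.5110414166.
P = 26,300/7.5110414166 ≈ 3,501.5118.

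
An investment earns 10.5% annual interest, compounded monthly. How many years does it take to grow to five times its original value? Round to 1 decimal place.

(1 + 0.00875)^(12t) = 5.
12t = ln 5 / ln(1 + 0.00875) ≈ 1.6094/0.00871194 ≈ 184.7393.
t ≈ 15.3949.

15.4 years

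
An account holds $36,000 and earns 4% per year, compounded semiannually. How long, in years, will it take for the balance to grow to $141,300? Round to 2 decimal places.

34.52 years

(1 + 0.02)^(2t) = 141,300/36,000 = 3.925.
2t·ln(1 + 0.02) = ln(3.925); 2t = 1.3674/0.0198026 ≈ 69.0497.
t ≈ 34.5249 years.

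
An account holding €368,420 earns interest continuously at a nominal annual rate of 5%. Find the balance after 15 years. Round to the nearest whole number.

€779,945

A = P·e^(rt) = 368,420·e^(0.05·15) = 368,420·e^0.75.
e^0.75 ≈ 2.11700001661, so A ≈ 779,945.1461.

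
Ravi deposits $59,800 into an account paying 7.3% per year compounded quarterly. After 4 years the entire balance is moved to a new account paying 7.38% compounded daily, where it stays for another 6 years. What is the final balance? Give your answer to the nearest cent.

Phase 1: 59,800·(1 + 0.01825)^16 ≈ 79,867.8299.
Phase 2: 79,867.8299·(1 + 0.0738/365)^2190 ≈ 124,353.5082.

$124,353.51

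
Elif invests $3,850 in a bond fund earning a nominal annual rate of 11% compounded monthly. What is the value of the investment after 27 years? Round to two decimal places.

$74,035.39

Growth factor = (1 + 0.11/12)^324 ≈ 19.229972312.
A ≈ 3,850 × 19.229972312 ≈ 74,035.3934.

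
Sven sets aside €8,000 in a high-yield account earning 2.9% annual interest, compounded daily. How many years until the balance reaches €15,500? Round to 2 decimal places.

(1 + 0.0000794521)^(365t) = 15,500/8,000 = 1.9375.
365t·ln(1 + 0.0000794521) = ln(1.9375); 365t = 0.6614/7.94489e-05 ≈ 8324.8288.
t ≈ 22.8078 years.

22.81 years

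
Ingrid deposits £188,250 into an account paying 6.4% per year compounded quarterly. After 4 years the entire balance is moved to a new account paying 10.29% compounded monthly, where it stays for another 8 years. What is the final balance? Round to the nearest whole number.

Phase 1: 188,250·(1 + 0.016)^16 ≈ 242,680.1820.
Phase 2: 242,680.1820·(1 + 0.008575)^96 ≈ 550,834.8471.

£550,835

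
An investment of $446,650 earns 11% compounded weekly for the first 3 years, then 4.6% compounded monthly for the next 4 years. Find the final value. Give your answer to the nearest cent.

Phase 1: 446,650·(1 + 0.11/52)^156 ≈ 621,059.4085.
Phase 2: 621,059.4085·(1 + 0.046/12)^48 ≈ 746,260.6792.

$746,260.68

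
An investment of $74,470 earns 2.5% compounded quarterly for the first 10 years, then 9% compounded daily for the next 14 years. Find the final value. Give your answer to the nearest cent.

After 10 years at 2.5%: 74,470 × 1.28302682062 ≈ 95,547.0073.
Then 14 years at 9%: 95,547.0073 × 3.52487397223 ≈ 336,791.1593.

$336,791.16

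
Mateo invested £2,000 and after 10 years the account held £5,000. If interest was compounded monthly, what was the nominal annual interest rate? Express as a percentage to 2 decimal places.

9.20%

(1 + r/12)^120 = 5,000/2,000 = 2.5.
1 + r/12 = 2.5^(1/120) ≈ 1.007665, so r/12 ≈ 0.00766498.
r ≈ 12·0.00766498 = 9.19798%.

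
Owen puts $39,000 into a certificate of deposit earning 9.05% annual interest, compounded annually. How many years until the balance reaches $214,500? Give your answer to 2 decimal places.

(1 + 0.0905)^t = 214,500/39,000 = 5.5.
t·ln(1 + 0.0905) = ln(5.5); t = 1.7047/0.0866363 ≈ 19.6771.

19.68 years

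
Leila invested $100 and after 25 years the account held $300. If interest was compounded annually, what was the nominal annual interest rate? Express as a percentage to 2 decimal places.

4.49%

The 25-period growth factor is 300/100 = 3.
r = 3^(1/25) − 1 ≈ 0.0449244, i.e. 4.49244%.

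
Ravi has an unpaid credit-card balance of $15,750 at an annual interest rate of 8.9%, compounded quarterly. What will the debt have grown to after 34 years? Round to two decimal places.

Periodic rate = 8.9%/4 = 0.02225; periods = 4·34 = 136.
A = 15,750·(1 + 0.02225)^136 ≈ 15,750·19.9419771726 ≈ 314,086.1405.

$314,086.14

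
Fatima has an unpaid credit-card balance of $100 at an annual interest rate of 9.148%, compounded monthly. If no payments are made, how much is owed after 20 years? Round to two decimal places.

$618.83

Periodic rate = 9.148%/12 = 0.00762333; periods = 12·20 = 240.
A = 100·(1 + 0.09148/12)^240 ≈ 100·6.18830621 ≈ 618.8306.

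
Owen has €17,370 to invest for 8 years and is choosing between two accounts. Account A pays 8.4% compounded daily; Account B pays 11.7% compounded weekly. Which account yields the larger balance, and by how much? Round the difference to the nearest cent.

A: (1 + 0.084/365)^2920 ≈ 1.9579983195, so 17,370 × 1.9579983195 ≈ 34,010.4308.
B: (1 + 0.00225)^416 ≈ 2.5470824753, so 17,370 × 2.5470824753 ≈ 44,242.8226.
Difference ≈ 10,232.3918 in favor of B.

Account B, by €10,232.39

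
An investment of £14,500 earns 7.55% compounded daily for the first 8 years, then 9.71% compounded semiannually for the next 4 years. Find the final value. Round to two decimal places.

£38,758.58

Phase 1: 14,500·(1 + 0.0755/365)^2920 ≈ 26,524.9603.
Phase 2: 26,524.9603·(1 + 0.04855)^8 ≈ 38,758.5838.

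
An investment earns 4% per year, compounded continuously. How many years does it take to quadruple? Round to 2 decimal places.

e^(0.04t) = 4, so 0.04t = ln 4 ≈ 1.3863.
t ≈ 1.3863/0.04 ≈ 34.6574.

34.66 years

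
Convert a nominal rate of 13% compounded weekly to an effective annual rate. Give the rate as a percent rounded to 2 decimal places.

13.86%

One year is 52 periods at 0.0025 each: (1 + 0.0025)^52 ≈ 1.138644.
EAR = 1.138644 − 1 ≈ 13.86436%.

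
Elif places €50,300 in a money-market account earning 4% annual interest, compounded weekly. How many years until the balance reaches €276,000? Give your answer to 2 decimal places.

We need (1 + 0.000769231)^(52t) = 5.4871, so 52t = ln 5.4871 / ln 1.000769 ≈ 2213.9656.
t ≈ 2213.9656/52 = 42.5763 years.

42.58 years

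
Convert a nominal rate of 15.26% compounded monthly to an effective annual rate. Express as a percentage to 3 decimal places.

16.374%

One year is 12 periods at 0.0127167 each: (1 + 0.0127167)^12 ≈ 1.163739.
EAR = 1.163739 − 1 ≈ 16.37387%.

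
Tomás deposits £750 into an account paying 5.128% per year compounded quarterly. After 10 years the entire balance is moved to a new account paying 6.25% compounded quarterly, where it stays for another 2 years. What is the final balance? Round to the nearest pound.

£1,413

Phase 1: 750·(1 + 0.01282)^40 ≈ 1,248.3950.
Phase 2: 1,248.3950·(1 + 0.015625)^8 ≈ 1,413.2503.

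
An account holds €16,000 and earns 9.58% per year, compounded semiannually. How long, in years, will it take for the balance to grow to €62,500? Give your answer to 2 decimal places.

We need (1 + 0.0479)^(2t) = 3.9062, so 2t = ln 3.9062 / ln 1.0479 ≈ 29.1223.
t ≈ 29.1223/2 = 14.5611 years.

14.56 years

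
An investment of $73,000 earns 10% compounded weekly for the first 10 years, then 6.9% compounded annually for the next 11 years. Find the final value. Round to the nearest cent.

After 10 years at 10%: 73,000 × 2.71567269503 ≈ 198,244.1067.
Then 11 years at 6.9%: 198,244.1067 × 2.08331411965 ≈ 413,004.7467.

$413,004.75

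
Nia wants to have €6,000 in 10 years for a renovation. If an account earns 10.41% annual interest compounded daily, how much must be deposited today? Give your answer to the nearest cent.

Growth factor = (1 + 0.1041/365)^3650 ≈ 2.831627342.
P = 6,000/2.831627342 ≈ 2,118.9229.

€2,118.92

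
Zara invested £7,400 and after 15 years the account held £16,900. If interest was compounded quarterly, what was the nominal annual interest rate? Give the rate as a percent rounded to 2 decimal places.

5.54%

(1 + r/4)^60 = 16,900/7,400 = 2.28378.
1 + r/4 = 2.28378^(1/60) ≈ 1.013859, so r/4 ≈ 0.0138591.
r ≈ 4·0.0138591 = 5.54362%.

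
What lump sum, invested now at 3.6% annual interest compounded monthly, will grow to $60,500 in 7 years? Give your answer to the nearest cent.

$47,041.05

Periodic rate = 3.6%/12 = 0.003; 84 periods.
P = 60,500/(1 + 0.003)^84 ≈ 60,500/1.286110766 ≈ 47,041.0493.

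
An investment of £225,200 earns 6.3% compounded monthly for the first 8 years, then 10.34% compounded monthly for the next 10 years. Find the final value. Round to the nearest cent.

After 8 years at 6.3%: 225,200 × 1.653148435328 ≈ 372,289.0276.
Then 10 years at 10.34%: 372,289.0276 × 2.799863341922 ≈ 1,042,358.4011.

£1,042,358.40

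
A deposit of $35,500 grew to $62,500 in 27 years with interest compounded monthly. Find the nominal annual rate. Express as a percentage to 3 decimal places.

The 324-period growth factor is 62,500/35,500 = 1.76056.
r/12 = 1.76056^(1/324) − 1 ≈ 0.00174731, so r ≈ 12·0.00174731 = 2.09677%.

2.097%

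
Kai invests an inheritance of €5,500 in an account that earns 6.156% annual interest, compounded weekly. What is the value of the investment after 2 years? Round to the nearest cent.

€6,220.16

Growth factor = (1 + 0.06156/52)^104 ≈ 1.130937777.
A ≈ 5,500 × 1.130937777 ≈ 6,220.1578.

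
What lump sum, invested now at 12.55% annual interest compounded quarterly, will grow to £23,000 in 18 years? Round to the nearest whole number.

Periodic rate = 12.55%/4 = 0.031375; 72 periods.
P = 23,000/(1 + 0.031375)^72 ≈ 23,000/9.2468797274 ≈ 2,487.3255.

£2,487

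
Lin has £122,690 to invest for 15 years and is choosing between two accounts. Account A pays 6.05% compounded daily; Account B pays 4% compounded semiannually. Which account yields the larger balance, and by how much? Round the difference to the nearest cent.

A: (1 + 0.0605/365)^5475 ≈ 2.4779331308, so 122,690 × 2.4779331308 ≈ 304,017.6158.
B: (1 + 0.02)^30 ≈ 1.8113615841, so 122,690 × 1.8113615841 ≈ 222,235.9528.
Difference ≈ 81,781.6631 in favor of A.

Account A, by £81,781.66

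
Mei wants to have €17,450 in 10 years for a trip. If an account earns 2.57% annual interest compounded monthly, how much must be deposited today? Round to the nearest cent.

Growth factor = (1 + 0.0257/12)^120 ≈ 1.2926898314.
P = 17,450/1.2926898314 ≈ 13,498.9845.

€13,498.98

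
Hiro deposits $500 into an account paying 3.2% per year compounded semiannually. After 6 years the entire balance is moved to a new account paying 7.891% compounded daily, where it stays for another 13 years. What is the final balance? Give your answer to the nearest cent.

After 6 years at 3.2%: 500 × 1.209830407 ≈ 604.9152.
Then 13 years at 7.891%: 604.9152 × 2.78910046 ≈ 1,687.1693.

$1,687.17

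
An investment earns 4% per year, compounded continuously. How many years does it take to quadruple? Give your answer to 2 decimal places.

34.66 years

e^(0.04t) = 4, so 0.04t = ln 4 ≈ 1.3863.
t ≈ 1.3863/0.04 ≈ 34.6574.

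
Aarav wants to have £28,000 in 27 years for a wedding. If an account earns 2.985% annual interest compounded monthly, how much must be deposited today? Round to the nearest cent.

£12,519.10

Periodic rate = 2.985%/12 = 0.0024875; 324 periods.
P = 28,000/(1 + 0.0024875)^324 ≈ 28,000/2.2365830093 ≈ 12,519.0972.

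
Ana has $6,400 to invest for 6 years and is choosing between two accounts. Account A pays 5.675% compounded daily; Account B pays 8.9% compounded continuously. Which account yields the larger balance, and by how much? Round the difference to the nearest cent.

Account A growth factor: (1 + 0.05675/365)^2190 ≈ 1.405613036; balance ≈ 8,995.9234.
Account B growth factor: e^(0.089·6) = e^0.534 ≈ 1.7057416475; balance ≈ 10,916.7465.
Account B is larger by 1,920.8231.

Account B, by $1,920.82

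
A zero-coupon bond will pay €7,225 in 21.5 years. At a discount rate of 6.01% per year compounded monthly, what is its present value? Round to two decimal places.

€1,990.97

Periodic rate = 6.01%/12 = 0.00500833; 258 periods.
P = 7,225/(1 + 0.0601/12)^258 ≈ 7,225/3.628883425 ≈ 1,990.9705.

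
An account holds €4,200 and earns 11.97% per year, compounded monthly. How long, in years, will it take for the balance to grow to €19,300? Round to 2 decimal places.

We need (1 + 0.009975)^(12t) = 4.5952, so 12t = ln 4.5952 / ln 1.009975 ≈ 153.6455.
t ≈ 153.6455/12 = 12.8038 years.

12.80 years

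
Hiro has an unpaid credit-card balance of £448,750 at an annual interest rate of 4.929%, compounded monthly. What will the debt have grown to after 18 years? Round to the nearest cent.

£1,087,752.35

Growth factor = (1 + 0.0041075)^216 ≈ 2.42396067817.
A ≈ 448,750 × 2.42396067817 ≈ 1,087,752.3543.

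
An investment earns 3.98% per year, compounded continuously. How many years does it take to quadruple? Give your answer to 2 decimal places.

e^(0.0398t) = 4, so 0.0398t = ln 4 ≈ 1.3863.
t ≈ 1.3863/0.0398 ≈ 34.8315.

34.83 years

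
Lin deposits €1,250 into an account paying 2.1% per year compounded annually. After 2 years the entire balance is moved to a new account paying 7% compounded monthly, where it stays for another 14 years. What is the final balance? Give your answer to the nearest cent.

Phase 1: 1,250·(1 + 0.021)^2 ≈ 1,303.0512.
Phase 2: 1,303.0512·(1 + 0.07/12)^168 ≈ 3,462.0516.

€3,462.05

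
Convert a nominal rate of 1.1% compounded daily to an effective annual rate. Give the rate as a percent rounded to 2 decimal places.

EAR = (1 + 1.1%/365)^365 − 1 = (1 + 0.000030137)^365 − 1.
(1 + 0.000030137)^365 ≈ 1.011061, so EAR ≈ 1.10606%.

1.11%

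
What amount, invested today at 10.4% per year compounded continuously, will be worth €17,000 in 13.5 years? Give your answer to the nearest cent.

€4,175.41

P = A·e^(−rt) = 17,000·e^(−1.404).
e^(−1.404) ≈ 0.24561254623, so P ≈ 4,175.4133.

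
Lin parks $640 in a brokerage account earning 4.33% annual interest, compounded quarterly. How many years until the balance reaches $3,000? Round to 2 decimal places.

35.87 years

(1 + 0.010825)^(4t) = 3,000/640 = 4.6875.
4t·ln(1 + 0.010825) = ln(4.6875); 4t = 1.5449/0.0107668 ≈ 143.4869.
t ≈ 35.8717 years.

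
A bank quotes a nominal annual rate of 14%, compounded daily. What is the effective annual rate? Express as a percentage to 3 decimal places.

EAR = (1 + 14%/365)^365 − 1 = (1 + 0.000383562)^365 − 1.
(1 + 0.000383562)^365 ≈ 1.150243, so EAR ≈ 15.02429%.

15.024%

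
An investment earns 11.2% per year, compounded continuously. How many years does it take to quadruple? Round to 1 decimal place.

e^(0.112t) = 4, so 0.112t = ln 4 ≈ 1.3863.
t ≈ 1.3863/0.112 ≈ 12.3776.

12.4 years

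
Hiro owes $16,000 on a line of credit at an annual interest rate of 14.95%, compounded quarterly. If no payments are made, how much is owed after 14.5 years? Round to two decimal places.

$134,398.70

Periodic rate = 14.95%/4 = 0.037375; periods = 4·14.5 = 58.
A = 16,000·(1 + 0.037375)^58 ≈ 16,000·8.39991904511 ≈ 134,398.7047.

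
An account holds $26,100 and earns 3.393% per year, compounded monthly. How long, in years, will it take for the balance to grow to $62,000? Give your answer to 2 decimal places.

We need (1 + 0.0028275)^(12t) = 2.3755, so 12t = ln 2.3755 / ln 1.002827 ≈ 306.4268.
t ≈ 306.4268/12 = 25.5356 years.

25.54 years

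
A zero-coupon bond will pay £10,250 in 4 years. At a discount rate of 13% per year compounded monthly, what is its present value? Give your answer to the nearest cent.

£6,110.90

Growth factor = (1 + 0.13/12)^48 ≈ 1.6773304506.
P = 10,250/1.6773304506 ≈ 6,110.9008.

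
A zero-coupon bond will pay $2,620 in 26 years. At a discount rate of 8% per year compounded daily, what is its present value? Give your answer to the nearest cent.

Periodic rate = 8%/365 = 0.000219178; 9490 periods.
P = 2,620/(1 + 0.08/365)^9490 ≈ 2,620/8.002644808 ≈ 327.3918.

$327.39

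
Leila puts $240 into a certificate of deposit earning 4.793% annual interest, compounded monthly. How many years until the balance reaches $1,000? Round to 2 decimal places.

(1 + 0.00399417)^(12t) = 1,000/240 = 4.1667.
12t·ln(1 + 0.00399417) = ln(4.1667); 12t = 1.4271/0.00398621 ≈ 358.0132.
t ≈ 29.8344 years.

29.83 years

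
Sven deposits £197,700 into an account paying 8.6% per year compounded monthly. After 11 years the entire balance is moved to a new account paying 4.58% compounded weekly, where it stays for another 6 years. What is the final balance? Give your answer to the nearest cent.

£667,844.97

After 11 years at 8.6%: 197,700 × 2.56671347228 ≈ 507,439.2535.
Then 6 years at 4.58%: 507,439.2535 × 1.31610820652 ≈ 667,844.9658.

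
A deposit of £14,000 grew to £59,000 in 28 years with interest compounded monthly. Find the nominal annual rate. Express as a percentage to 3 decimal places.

(1 + r/12)^336 = 59,000/14,000 = 4.21429.
1 + r/12 = 4.21429^(1/336) ≈ 1.00429, so r/12 ≈ 0.00429037.
r ≈ 12·0.00429037 = 5.14844%.

5.148%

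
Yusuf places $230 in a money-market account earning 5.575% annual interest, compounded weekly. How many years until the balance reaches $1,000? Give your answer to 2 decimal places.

26.38 years

(1 + 0.00107212)^(52t) = 1,000/230 = 4.3478.
52t·ln(1 + 0.00107212) = ln(4.3478); 52t = 1.4697/0.00107154 ≈ 1371.5535.
t ≈ 26.3760 years.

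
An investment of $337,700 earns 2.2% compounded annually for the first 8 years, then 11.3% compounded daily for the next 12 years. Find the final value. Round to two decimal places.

After 8 years at 2.2%: 337,700 × 1.190164977718 ≈ 401,918.7130.
Then 12 years at 11.3%: 401,918.7130 × 3.87982535856 ≈ 1,559,374.4147.

$1,559,374.41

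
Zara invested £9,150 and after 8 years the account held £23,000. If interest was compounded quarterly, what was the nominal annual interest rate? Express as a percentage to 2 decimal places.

11.69%

(1 + r/4)^32 = 23,000/9,150 = 2.51366.
1 + r/4 = 2.51366^(1/32) ≈ 1.029223, so r/4 ≈ 0.0292232.
r ≈ 4·0.0292232 = 11.68930%.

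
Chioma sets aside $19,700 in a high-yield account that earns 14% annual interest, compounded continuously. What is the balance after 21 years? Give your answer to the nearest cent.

$372,642.17

A = P·e^(rt) = 19,700·e^(0.14·21) = 19,700·e^2.94.
e^2.94 ≈ 18.9158463123, so A ≈ 372,642.1724.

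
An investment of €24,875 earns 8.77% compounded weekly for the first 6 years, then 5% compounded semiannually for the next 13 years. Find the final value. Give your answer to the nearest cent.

€79,968.11

After 6 years at 8.77%: 24,875 × 1.6917386211 ≈ 42,081.9982.
Then 13 years at 5%: 42,081.9982 × 1.9002927008 ≈ 79,968.1140.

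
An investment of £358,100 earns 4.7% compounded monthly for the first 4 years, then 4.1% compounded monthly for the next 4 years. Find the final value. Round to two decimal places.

£508,856.24

Phase 1: 358,100·(1 + 0.047/12)^48 ≈ 432,008.4157.
Phase 2: 432,008.4157·(1 + 0.041/12)^48 ≈ 508,856.2391.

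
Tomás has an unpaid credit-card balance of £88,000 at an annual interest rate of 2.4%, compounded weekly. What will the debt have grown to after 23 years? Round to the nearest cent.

£152,812.16

Growth factor = (1 + 0.024/52)^1196 ≈ 1.73650184306.
A ≈ 88,000 × 1.73650184306 ≈ 152,812.1622.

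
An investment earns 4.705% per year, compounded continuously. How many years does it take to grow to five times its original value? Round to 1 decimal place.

e^(0.04705t) = 5, so 0.04705t = ln 5 ≈ 1.6094.
t ≈ 1.6094/0.04705 ≈ 34.2070.

34.2 years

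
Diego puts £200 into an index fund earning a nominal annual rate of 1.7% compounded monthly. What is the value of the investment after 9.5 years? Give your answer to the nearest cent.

Growth factor = (1 + 0.017/12)^114 ≈ 1.17513815.
A ≈ 200 × 1.17513815 ≈ 235.0276.

£235.03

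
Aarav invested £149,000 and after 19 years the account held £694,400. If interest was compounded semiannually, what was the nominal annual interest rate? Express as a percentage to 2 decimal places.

(1 + r/2)^38 = 694,400/149,000 = 4.6604.
1 + r/2 = 4.6604^(1/38) ≈ 1.041334, so r/2 ≈ 0.0413341.
r ≈ 2·0.0413341 = 8.26682%.

8.27%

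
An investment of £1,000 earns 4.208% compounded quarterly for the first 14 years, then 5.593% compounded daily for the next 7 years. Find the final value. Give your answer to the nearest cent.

After 14 years at 4.208%: 1,000 × 1.796863763 ≈ 1,796.8638.
Then 7 years at 5.593%: 1,796.8638 × 1.479168354 ≈ 2,657.8640.

£2,657.86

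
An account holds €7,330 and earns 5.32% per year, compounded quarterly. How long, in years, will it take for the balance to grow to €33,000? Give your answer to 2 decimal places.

28.47 years

(1 + 0.0133)^(4t) = 33,000/7,330 = 4.502.
4t·ln(1 + 0.0133) = ln(4.502); 4t = 1.5045/0.0132123 ≈ 113.8733.
t ≈ 28.4683 years.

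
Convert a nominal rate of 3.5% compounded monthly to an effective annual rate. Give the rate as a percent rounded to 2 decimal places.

3.56%

EAR = (1 + 3.5%/12)^12 − 1 = (1 + 0.00291667)^12 − 1.
(1 + 0.00291667)^12 ≈ 1.035567, so EAR ≈ 3.55670%.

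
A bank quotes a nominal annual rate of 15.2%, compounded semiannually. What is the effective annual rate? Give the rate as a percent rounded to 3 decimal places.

15.778%

EAR = (1 + 15.2%/2)^2 − 1 = (1 + 0.076)^2 − 1.
(1 + 0.076)^2 ≈ 1.157776, so EAR ≈ 15.77760%.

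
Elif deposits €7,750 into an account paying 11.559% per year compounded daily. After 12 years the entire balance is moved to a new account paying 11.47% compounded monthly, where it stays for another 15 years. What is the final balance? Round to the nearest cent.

Phase 1: 7,750·(1 + 0.11559/365)^4380 ≈ 31,017.5526.
Phase 2: 31,017.5526·(1 + 0.1147/12)^180 ≈ 171,894.8105.

€171,894.81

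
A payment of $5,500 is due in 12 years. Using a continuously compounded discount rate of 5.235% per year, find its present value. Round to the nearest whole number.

P = A·e^(−rt) = 5,500·e^(−0.6282).
e^(−0.6282) ≈ 0.5335513296, so P ≈ 2,934.5323.

$2,935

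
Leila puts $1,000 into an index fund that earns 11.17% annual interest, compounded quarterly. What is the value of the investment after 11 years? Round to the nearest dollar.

$3,360

Periodic rate = 11.17%/4 = 0.027925; periods = 4·11 = 44.
A = 1,000·(1 + 0.027925)^44 ≈ 1,000·3.359718248 ≈ 3,359.7182.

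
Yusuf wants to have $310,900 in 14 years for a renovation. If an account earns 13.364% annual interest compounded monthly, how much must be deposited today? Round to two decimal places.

$48,368.69

Growth factor = (1 + 0.13364/12)^168 ≈ 6.42771159277.
P = 310,900/6.42771159277 ≈ 48,368.6916.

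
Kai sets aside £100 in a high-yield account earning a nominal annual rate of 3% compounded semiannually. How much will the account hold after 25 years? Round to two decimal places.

£210.52

Periodic rate = 3%/2 = 0.015; periods = 2·25 = 50.
A = 100·(1 + 0.015)^50 ≈ 100·2.10524242 ≈ 210.5242.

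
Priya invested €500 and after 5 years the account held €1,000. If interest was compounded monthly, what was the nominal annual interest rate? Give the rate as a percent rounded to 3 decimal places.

13.943%

The 60-period growth factor is 1,000/500 = 2.
r/12 = 2^(1/60) − 1 ≈ 0.0116194, so r ≈ 12·0.0116194 = 13.94333%.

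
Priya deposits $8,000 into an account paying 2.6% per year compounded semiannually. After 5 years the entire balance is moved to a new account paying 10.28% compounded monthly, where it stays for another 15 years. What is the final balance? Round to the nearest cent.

After 5 years at 2.6%: 8,000 × 1.1378747324 ≈ 9,102.9979.
Then 15 years at 10.28%: 9,102.9979 × 4.6433337117 ≈ 42,268.2568.

$42,268.26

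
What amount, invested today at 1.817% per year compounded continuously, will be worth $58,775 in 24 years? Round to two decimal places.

P = A·e^(−rt) = 58,775·e^(−0.43608).
e^(−0.43608) ≈ 0.64656599859, so P ≈ 38,001.9166.

$38,001.92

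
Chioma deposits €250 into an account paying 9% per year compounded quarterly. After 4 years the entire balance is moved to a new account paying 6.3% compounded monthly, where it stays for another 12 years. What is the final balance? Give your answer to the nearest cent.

€758.61

After 4 years at 9%: 250 × 1.42762146 ≈ 356.9054.
Then 12 years at 6.3%: 356.9054 × 2.12553263 ≈ 758.6140.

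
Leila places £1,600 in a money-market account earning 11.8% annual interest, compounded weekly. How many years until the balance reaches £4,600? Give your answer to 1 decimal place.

9.0 years

We need (1 + 0.00226923)^(52t) = 2.875, so 52t = ln 2.875 / ln 1.002269 ≈ 465.9070.
t ≈ 465.9070/52 = 8.9597 years.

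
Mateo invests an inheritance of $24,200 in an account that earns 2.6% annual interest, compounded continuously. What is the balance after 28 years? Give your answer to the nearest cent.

$50,116.62

A = P·e^(rt) = 24,200·e^(0.026·28) = 24,200·e^0.728.
e^0.728 ≈ 2.0709345939, so A ≈ 50,116.6172.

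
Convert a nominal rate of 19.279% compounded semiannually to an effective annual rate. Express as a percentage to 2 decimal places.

EAR = (1 + 19.279%/2)^2 − 1 = (1 + 0.096395)^2 − 1.
(1 + 0.096395)^2 ≈ 1.202082, so EAR ≈ 20.20820%.

20.21%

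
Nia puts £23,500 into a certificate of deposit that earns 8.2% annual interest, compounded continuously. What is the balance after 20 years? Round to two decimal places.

£121,146.48

A = P·e^(rt) = 23,500·e^(0.082·20) = 23,500·e^1.64.
e^1.64 ≈ 5.15516951223, so A ≈ 121,146.4835.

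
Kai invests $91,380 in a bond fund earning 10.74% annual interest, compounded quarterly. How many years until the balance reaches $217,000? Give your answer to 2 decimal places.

(1 + 0.02685)^(4t) = 217,000/91,380 = 2.3747.
4t·ln(1 + 0.02685) = ln(2.3747); 4t = 0.86487/0.0264959 ≈ 32.6417.
t ≈ 8.1604 years.

8.16 years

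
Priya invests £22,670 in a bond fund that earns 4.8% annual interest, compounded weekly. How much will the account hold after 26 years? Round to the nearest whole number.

£78,923

Periodic rate = 4.8%/52 = 0.000923077; periods = 52·26 = 1352.
A = 22,670·(1 + 0.048/52)^1352 ≈ 22,670·3.4813646378 ≈ 78,922.5363.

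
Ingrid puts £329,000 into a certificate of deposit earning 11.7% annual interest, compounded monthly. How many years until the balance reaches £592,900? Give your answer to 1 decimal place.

5.1 years

We need (1 + 0.00975)^(12t) = 1.8021, so 12t = ln 1.8021 / ln 1.00975 ≈ 60.7010.
t ≈ 60.7010/12 = 5.0584 years.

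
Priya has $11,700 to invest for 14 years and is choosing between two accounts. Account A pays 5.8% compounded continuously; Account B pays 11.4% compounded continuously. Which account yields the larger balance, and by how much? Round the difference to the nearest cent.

Account B, by $31,365.96

Account A growth factor: e^(0.058·14) = e^0.812 ≈ 2.2524083015; balance ≈ 26,353.1771.
Account B growth factor: e^(0.114·14) = e^1.596 ≈ 4.9332598662; balance ≈ 57,719.1404.
Account B is larger by 31,365.9633.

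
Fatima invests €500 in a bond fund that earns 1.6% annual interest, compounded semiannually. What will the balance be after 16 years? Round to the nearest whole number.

Growth factor = (1 + 0.008)^32 ≈ 1.29043766.
A ≈ 500 × 1.29043766 ≈ 645.2188.

€645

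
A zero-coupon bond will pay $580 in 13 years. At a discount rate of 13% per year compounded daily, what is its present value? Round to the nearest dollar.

$107

Growth factor = (1 + 0.13/365)^4745 ≈ 5.4178503.
P = 580/5.4178503 ≈ 107.0535.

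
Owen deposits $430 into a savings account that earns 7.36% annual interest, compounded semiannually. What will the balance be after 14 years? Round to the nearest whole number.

Growth factor = (1 + 0.0368)^28 ≈ 2.7508042.
A ≈ 430 × 2.7508042 ≈ 1,182.8458.

$1,183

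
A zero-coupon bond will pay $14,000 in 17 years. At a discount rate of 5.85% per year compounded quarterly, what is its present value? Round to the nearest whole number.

$5,216

Growth factor = (1 + 0.014625)^68 ≈ 2.6839721822.
P = 14,000/2.6839721822 ≈ 5,216.1494.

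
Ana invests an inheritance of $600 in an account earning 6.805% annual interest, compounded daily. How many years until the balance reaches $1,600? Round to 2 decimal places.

14.41 years

(1 + 0.000186438)^(365t) = 1,600/600 = 2.6667.
365t·ln(1 + 0.000186438) = ln(2.6667); 365t = 0.98083/0.000186421 ≈ 5261.3674.
t ≈ 14.4147 years.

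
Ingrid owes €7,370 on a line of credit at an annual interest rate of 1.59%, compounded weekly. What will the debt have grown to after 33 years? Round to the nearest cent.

Periodic rate = 1.59%/52 = 0.000305769; periods = 52·33 = 1716.
A = 7,370·(1 + 0.0159/52)^1716 ≈ 7,370·1.6898162544 ≈ 12,453.9458.

€12,453.95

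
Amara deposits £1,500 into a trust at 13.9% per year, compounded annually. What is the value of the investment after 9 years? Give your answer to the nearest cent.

Growth factor = (1 + 0.139)^9 ≈ 3.226365141.
A ≈ 1,500 × 3.226365141 ≈ 4,839.5477.

£4,839.55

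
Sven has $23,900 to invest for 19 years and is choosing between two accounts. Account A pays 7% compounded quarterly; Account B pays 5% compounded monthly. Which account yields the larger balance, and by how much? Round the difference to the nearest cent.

Account A, by $27,656.75

Account A growth factor: (1 + 0.0175)^76 ≈ 3.7377974223; balance ≈ 89,333.3584.
Account B growth factor: (1 + 0.05/12)^228 ≈ 2.580611313; balance ≈ 61,676.6104.
Account A is larger by 27,656.7480.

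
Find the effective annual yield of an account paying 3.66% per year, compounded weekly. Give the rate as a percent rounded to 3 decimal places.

One year is 52 periods at 0.000703846 each: (1 + 0.000703846)^52 ≈ 1.037265.
EAR = 1.037265 − 1 ≈ 3.72647%.

3.726%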